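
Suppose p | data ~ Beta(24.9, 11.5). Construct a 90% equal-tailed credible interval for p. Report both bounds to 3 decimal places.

Posterior: Beta(24.9, 11.5).
Equal-tailed 90% interval: the 0.05 and 0.95 quantiles of Beta(24.9, 11.5).
Posterior mean ≈ 0.684, SD ≈ 0.076; a Normal approximation gives roughly [0.559, 0.809].
Exact: F⁻¹(0.05) = 0.553; F⁻¹(0.95) = 0.803.

[0.553, 0.803]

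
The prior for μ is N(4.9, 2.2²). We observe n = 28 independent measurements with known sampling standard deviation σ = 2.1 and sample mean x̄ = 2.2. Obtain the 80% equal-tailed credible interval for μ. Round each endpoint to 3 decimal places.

Posterior precision = 1/2.2² + 28/2.1² = 0.2066 + 6.3492 = 6.5558, so posterior SD = 0.3906.
Posterior mean = (4.9/2.2² + 28·2.2/2.1²) / 6.5558 = 2.2851.
Interval: 2.2851 ± 1.282 × 0.3906 → [1.785, 2.786].

[1.785, 2.786]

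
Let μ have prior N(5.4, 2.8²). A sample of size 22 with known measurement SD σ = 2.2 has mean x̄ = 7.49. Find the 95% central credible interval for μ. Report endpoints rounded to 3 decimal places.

[6.526, 8.340]

Posterior precision = 1/2.8² + 22/2.2² = 0.1276 + 4.5455 = 4.6730, so posterior SD = 0.4626.
Posterior mean = (5.4/2.8² + 22·7.49/2.2²) / 4.6730 = 7.4330.
Interval: 7.4330 ± 1.960 × 0.4626 → [6.526, 8.340].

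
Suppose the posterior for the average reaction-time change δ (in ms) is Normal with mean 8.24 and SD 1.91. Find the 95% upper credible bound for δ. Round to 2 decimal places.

Need U with P(δ ≤ U) = 0.95: U = 8.24 + z_{0.05}·1.91.
z = 1.645; U = 8.24 + 1.645 × 1.91 = 11.38.

11.38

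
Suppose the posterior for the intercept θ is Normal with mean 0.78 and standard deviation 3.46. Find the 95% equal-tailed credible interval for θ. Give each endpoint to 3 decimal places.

[-6.001, 7.561]

The posterior is symmetric, so the 95% equal-tailed interval is θ = 0.78 ± z·3.46 with z = 1.960.
Half-width: 1.960 × 3.46 = 6.781.
0.78 − 6.781 = -6.001; 0.78 + 6.781 = 7.561.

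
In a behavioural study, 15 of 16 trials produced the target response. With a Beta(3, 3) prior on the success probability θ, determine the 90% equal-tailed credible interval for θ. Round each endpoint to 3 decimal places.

[0.671, 0.932]

Posterior: Beta(3+15, 3+1) = Beta(18, 4).
Equal-tailed 90% interval: the 0.05 and 0.95 quantiles of Beta(18, 4).
Posterior mean ≈ 0.818, SD ≈ 0.080; a Normal approximation gives roughly [0.686, 0.950].
Exact: F⁻¹(0.05) = 0.671; F⁻¹(0.95) = 0.932.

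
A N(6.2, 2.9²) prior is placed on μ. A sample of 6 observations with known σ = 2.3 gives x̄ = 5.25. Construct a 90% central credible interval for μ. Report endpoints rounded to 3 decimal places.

[3.871, 6.810]

Posterior precision = 1/2.9² + 6/2.3² = 0.1189 + 1.1342 = 1.2531, so posterior SD = 0.8933.
Posterior mean = (6.2/2.9² + 6·5.25/2.3²) / 1.2531 = 5.3401.
Interval: 5.3401 ± 1.645 × 0.8933 → [3.871, 6.810].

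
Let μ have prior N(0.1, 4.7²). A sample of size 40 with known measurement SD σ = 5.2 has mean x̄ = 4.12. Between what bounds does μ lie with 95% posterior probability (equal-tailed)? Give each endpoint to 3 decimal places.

[2.413, 5.588]

Posterior precision = 1/4.7² + 40/5.2² = 0.0453 + 1.4793 = 1.5246, so posterior SD = 0.8099.
Posterior mean = (0.1/4.7² + 40·4.12/5.2²) / 1.5246 = 4.0006.
Interval: 4.0006 ± 1.960 × 0.8099 → [2.413, 5.588].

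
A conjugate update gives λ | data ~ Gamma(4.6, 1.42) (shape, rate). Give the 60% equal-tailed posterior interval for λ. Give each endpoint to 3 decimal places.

Posterior: Gamma(shape 4.6, rate 1.42).
Equal-tailed 60% interval: Gamma(4.6, 1.42) quantiles at 0.2 and 0.8.
Posterior mean ≈ 3.239, SD ≈ 1.510; a Normal approximation gives roughly [1.968, 4.511].
Exact: lower = 1.950; upper = 4.395.

[1.950, 4.395]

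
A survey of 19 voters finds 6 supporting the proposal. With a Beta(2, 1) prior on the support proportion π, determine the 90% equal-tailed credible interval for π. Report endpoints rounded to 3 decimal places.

Posterior: Beta(2+6, 1+13) = Beta(8, 14).
Equal-tailed 90% interval: the 0.05 and 0.95 quantiles of Beta(8, 14).
Posterior mean ≈ 0.364, SD ≈ 0.100; a Normal approximation gives roughly [0.199, 0.529].
Exact: F⁻¹(0.05) = 0.206; F⁻¹(0.95) = 0.536.

[0.206, 0.536]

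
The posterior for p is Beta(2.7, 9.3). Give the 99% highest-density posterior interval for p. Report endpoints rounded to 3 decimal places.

The posterior is unimodal and skewed, so the HPD interval has equal density at both endpoints and is the shortest 99% interval.
Solving f(0.012) = f(0.548) with F(0.548) − F(0.012) = 0.99 gives [0.012, 0.548].
For comparison, the equal-tailed interval is [0.025, 0.580]; the HPD is narrower and shifted toward the mode.

[0.012, 0.548]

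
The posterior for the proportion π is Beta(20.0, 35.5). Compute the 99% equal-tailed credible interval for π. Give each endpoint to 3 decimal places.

[0.208, 0.531]

Posterior: Beta(20.0, 35.5).
Equal-tailed 99% interval: the 0.005 and 0.995 quantiles of Beta(20.0, 35.5).
Posterior mean ≈ 0.360, SD ≈ 0.064; a Normal approximation gives roughly [0.196, 0.525].
Exact: F⁻¹(0.005) = 0.208; F⁻¹(0.995) = 0.531.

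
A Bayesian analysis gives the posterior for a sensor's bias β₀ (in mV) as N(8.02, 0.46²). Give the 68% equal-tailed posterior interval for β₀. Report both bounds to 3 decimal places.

[7.563, 8.477]

The posterior is symmetric, so the 68% equal-tailed interval is β₀ = 8.02 ± z·0.46 with z = 0.994.
Half-width: 0.994 × 0.46 = 0.457.
8.02 − 0.457 = 7.563; 8.02 + 0.457 = 8.477.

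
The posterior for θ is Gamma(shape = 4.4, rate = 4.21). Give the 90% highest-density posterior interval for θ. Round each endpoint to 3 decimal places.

[0.275, 1.785]

The posterior is unimodal and skewed, so the HPD interval has equal density at both endpoints and is the shortest 90% interval.
Solving f(0.275) = f(1.785) with F(1.785) − F(0.275) = 0.90 gives [0.275, 1.785].
For comparison, the equal-tailed interval is [0.381, 1.976]; the HPD is narrower and shifted toward the mode.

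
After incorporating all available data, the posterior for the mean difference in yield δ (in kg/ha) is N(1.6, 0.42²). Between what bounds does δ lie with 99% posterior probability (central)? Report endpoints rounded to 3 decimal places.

The posterior is symmetric, so the 99% equal-tailed interval is δ = 1.6 ± z·0.42 with z = 2.576.
Half-width: 2.576 × 0.42 = 1.082.
1.6 − 1.082 = 0.518; 1.6 + 1.082 = 2.682.

[0.518, 2.682]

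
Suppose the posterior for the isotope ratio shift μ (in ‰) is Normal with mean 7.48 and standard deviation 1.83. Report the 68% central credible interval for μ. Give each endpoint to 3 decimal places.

[5.660, 9.300]

The posterior is symmetric, so the 68% equal-tailed interval is μ = 7.48 ± z·1.83 with z = 0.994.
Half-width: 0.994 × 1.83 = 1.820.
7.48 − 1.820 = 5.660; 7.48 + 1.820 = 9.300.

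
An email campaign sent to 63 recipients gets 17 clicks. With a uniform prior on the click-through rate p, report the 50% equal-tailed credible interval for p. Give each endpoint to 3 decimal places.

[0.238, 0.313]

Posterior: Beta(1+17, 1+46) = Beta(18, 47).
Equal-tailed 50% interval: the 0.25 and 0.75 quantiles of Beta(18, 47).
Posterior mean ≈ 0.277, SD ≈ 0.055; a Normal approximation gives roughly [0.240, 0.314].
Exact: F⁻¹(0.25) = 0.238; F⁻¹(0.75) = 0.313.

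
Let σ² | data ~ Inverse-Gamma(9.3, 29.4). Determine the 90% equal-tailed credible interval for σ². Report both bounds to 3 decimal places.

[1.984, 5.984]

Inverse-Gamma(9.3, 29.4) quantiles: F⁻¹(0.05) and F⁻¹(0.95).
Equivalently, 1/σ² ~ Gamma(9.3, rate = 29.4); invert its 0.95 and 0.05 quantiles.
Posterior mean ≈ 3.542, SD ≈ 1.311; a Normal approximation gives roughly [1.386, 5.699].
Exact: lower = 1.984; upper = 5.984.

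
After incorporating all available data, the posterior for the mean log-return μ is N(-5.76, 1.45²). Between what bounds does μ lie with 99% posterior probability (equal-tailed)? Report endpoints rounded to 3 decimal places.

The posterior is symmetric, so the 99% equal-tailed interval is μ = -5.76 ± z·1.45 with z = 2.576.
Half-width: 2.576 × 1.45 = 3.735.
-5.76 − 3.735 = -9.495; -5.76 + 3.735 = -2.025.

[-9.495, -2.025]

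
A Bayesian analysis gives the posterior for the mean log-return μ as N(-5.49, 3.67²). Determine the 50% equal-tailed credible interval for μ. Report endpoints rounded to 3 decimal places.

[-7.965, -3.015]

The posterior is symmetric, so the 50% equal-tailed interval is μ = -5.49 ± z·3.67 with z = 0.674.
Half-width: 0.674 × 3.67 = 2.475.
-5.49 − 2.475 = -7.965; -5.49 + 2.475 = -3.015.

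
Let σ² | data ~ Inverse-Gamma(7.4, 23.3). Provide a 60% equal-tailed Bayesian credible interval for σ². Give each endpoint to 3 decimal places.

Inverse-Gamma(7.4, 23.3) quantiles: F⁻¹(0.2) and F⁻¹(0.8).
Equivalently, 1/σ² ~ Gamma(7.4, rate = 23.3); invert its 0.8 and 0.2 quantiles.
Posterior mean ≈ 3.641, SD ≈ 1.567; a Normal approximation gives roughly [2.322, 4.959].
Exact: lower = 2.442; upper = 4.596.

[2.442, 4.596]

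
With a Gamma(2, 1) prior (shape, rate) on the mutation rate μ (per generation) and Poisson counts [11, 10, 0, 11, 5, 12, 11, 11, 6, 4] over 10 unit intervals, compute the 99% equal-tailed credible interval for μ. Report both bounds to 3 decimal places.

[5.583, 9.849]

Posterior: Gamma(2+81, 1+10) = Gamma(83, 11) (shape, rate).
Equal-tailed 99% interval: Gamma(83, 11) quantiles at 0.005 and 0.995.
Posterior mean ≈ 7.545, SD ≈ 0.828; a Normal approximation gives roughly [5.412, 9.679].
Exact: lower = 5.583; upper = 9.849.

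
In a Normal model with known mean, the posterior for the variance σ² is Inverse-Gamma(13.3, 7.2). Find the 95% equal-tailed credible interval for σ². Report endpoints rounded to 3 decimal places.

[0.337, 1.008]

Inverse-Gamma(13.3, 7.2) quantiles: F⁻¹(0.025) and F⁻¹(0.975).
Equivalently, 1/σ² ~ Gamma(13.3, rate = 7.2); invert its 0.975 and 0.025 quantiles.
Posterior mean ≈ 0.585, SD ≈ 0.174; a Normal approximation gives roughly [0.244, 0.927].
Exact: lower = 0.337; upper = 1.008.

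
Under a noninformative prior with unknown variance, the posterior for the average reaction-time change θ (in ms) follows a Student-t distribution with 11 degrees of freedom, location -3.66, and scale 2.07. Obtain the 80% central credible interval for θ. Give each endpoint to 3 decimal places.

The t_11 distribution is symmetric; the 80% interval is -3.66 ± t·2.07 with t_{0.9,11} = 1.363.
Half-width: 1.363 × 2.07 = 2.822.
-3.66 − 2.822 = -6.482; -3.66 + 2.822 = -0.838.

[-6.482, -0.838]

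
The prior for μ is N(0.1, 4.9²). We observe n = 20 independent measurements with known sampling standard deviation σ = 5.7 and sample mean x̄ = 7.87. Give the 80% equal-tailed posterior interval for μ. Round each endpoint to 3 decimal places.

[5.797, 8.958]

Posterior precision = 1/4.9² + 20/5.7² = 0.0416 + 0.6156 = 0.6572, so posterior SD = 1.2335.
Posterior mean = (0.1/4.9² + 20·7.87/5.7²) / 0.6572 = 7.3776.
Interval: 7.3776 ± 1.282 × 1.2335 → [5.797, 8.958].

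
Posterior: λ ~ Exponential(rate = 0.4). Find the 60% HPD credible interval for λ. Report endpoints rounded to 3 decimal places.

[0.000, 2.291]

The exponential density is strictly decreasing on [0, ∞), so the HPD interval is anchored at 0: [0, q] with P(λ ≤ q) = 0.60.
q = −ln(1 − 0.60) / 0.4 = 0.9163 / 0.4 = 2.291.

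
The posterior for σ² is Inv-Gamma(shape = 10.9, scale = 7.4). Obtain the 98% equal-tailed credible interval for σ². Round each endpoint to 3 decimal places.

Inverse-Gamma(10.9, 7.4) quantiles: F⁻¹(0.01) and F⁻¹(0.99).
Equivalently, 1/σ² ~ Gamma(10.9, rate = 7.4); invert its 0.99 and 0.01 quantiles.
Posterior mean ≈ 0.747, SD ≈ 0.251; a Normal approximation gives roughly [0.165, 1.330].
Exact: lower = 0.370; upper = 1.572.

[0.370, 1.572]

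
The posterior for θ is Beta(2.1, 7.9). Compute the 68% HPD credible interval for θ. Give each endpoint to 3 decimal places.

[0.049, 0.279]

The posterior is unimodal and skewed, so the HPD interval has equal density at both endpoints and is the shortest 68% interval.
Solving f(0.049) = f(0.279) with F(0.279) − F(0.049) = 0.68 gives [0.049, 0.279].
For comparison, the equal-tailed interval is [0.088, 0.334]; the HPD is narrower and shifted toward the mode.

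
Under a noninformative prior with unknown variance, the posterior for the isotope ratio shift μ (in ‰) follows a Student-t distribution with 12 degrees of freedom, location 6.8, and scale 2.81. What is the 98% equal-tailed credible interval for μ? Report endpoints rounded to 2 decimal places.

The t_12 distribution is symmetric; the 98% interval is 6.8 ± t·2.81 with t_{0.99,12} = 2.681.
Half-width: 2.681 × 2.81 = 7.53.
6.8 − 7.53 = -0.73; 6.8 + 7.53 = 14.33.

[-0.73, 14.33]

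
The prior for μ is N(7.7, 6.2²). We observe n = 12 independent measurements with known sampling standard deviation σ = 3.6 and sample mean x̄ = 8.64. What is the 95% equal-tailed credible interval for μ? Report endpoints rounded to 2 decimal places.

[6.61, 10.62]

Posterior precision = 1/6.2² + 12/3.6² = 0.0260 + 0.9259 = 0.9519, so posterior SD = 1.0249.
Posterior mean = (7.7/6.2² + 12·8.64/3.6²) / 0.9519 = 8.6143.
Interval: 8.6143 ± 1.960 × 1.0249 → [6.61, 10.62].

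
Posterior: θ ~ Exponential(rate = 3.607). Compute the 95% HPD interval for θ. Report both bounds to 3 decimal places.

The exponential density is strictly decreasing on [0, ∞), so the HPD interval is anchored at 0: [0, q] with P(θ ≤ q) = 0.95.
q = −ln(1 − 0.95) / 3.607 = 2.9957 / 3.607 = 0.831.

[0.000, 0.831]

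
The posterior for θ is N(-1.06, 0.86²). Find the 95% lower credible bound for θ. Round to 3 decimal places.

-2.475

Need L with P(θ ≥ L) = 0.95: L = -1.06 − z_{0.05}·0.86.
z = 1.645; L = -1.06 − 1.645 × 0.86 = -2.475.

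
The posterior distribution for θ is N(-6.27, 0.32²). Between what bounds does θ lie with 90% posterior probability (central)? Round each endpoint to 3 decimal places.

The posterior is symmetric, so the 90% equal-tailed interval is θ = -6.27 ± z·0.32 with z = 1.645.
Half-width: 1.645 × 0.32 = 0.526.
-6.27 − 0.526 = -6.796; -6.27 + 0.526 = -5.744.

[-6.796, -5.744]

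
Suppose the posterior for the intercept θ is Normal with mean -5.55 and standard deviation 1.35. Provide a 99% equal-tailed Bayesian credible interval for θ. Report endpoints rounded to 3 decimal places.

[-9.027, -2.073]

The posterior is symmetric, so the 99% equal-tailed interval is θ = -5.55 ± z·1.35 with z = 2.576.
Half-width: 2.576 × 1.35 = 3.477.
-5.55 − 3.477 = -9.027; -5.55 + 3.477 = -2.073.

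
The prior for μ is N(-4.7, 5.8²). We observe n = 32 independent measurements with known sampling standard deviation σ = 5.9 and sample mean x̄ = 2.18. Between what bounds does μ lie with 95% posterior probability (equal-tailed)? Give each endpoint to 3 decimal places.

Posterior precision = 1/5.8² + 32/5.9² = 0.0297 + 0.9193 = 0.9490, so posterior SD = 1.0265.
Posterior mean = (-4.7/5.8² + 32·2.18/5.9²) / 0.9490 = 1.9645.
Interval: 1.9645 ± 1.960 × 1.0265 → [-0.047, 3.976].

[-0.047, 3.976]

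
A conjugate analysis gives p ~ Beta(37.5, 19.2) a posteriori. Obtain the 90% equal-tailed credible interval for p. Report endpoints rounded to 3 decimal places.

[0.556, 0.761]

Posterior: Beta(37.5, 19.2).
Equal-tailed 90% interval: the 0.05 and 0.95 quantiles of Beta(37.5, 19.2).
Posterior mean ≈ 0.661, SD ≈ 0.062; a Normal approximation gives roughly [0.559, 0.764].
Exact: F⁻¹(0.05) = 0.556; F⁻¹(0.95) = 0.761.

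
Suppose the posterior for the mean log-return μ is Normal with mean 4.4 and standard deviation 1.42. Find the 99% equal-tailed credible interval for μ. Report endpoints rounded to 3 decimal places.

The posterior is symmetric, so the 99% equal-tailed interval is μ = 4.4 ± z·1.42 with z = 2.576.
Half-width: 2.576 × 1.42 = 3.658.
4.4 − 3.658 = 0.742; 4.4 + 3.658 = 8.058.

[0.742, 8.058]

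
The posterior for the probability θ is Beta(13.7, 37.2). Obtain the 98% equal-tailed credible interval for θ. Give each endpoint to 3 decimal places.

Posterior: Beta(13.7, 37.2).
Equal-tailed 98% interval: the 0.01 and 0.99 quantiles of Beta(13.7, 37.2).
Posterior mean ≈ 0.269, SD ≈ 0.062; a Normal approximation gives roughly [0.126, 0.412].
Exact: F⁻¹(0.01) = 0.141; F⁻¹(0.99) = 0.424.

[0.141, 0.424]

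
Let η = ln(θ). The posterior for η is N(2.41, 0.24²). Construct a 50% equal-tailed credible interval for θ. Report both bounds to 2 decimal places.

On the log scale the 50% interval is 2.41 ± 0.674 × 0.24 = [2.2481, 2.5719].
Exponentiate: [e^2.2481, e^2.5719] = [9.47, 13.09].

[9.47, 13.09]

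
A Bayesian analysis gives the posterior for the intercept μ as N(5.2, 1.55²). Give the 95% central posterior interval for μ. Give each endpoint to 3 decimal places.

The posterior is symmetric, so the 95% equal-tailed interval is μ = 5.2 ± z·1.55 with z = 1.960.
Half-width: 1.960 × 1.55 = 3.038.
5.2 − 3.038 = 2.162; 5.2 + 3.038 = 8.238.

[2.162, 8.238]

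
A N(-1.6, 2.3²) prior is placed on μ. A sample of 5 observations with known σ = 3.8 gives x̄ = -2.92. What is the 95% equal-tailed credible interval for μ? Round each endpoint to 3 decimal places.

[-5.133, 0.225]

Posterior precision = 1/2.3² + 5/3.8² = 0.1890 + 0.3463 = 0.5353, so posterior SD = 1.3668.
Posterior mean = (-1.6/2.3² + 5·-2.92/3.8²) / 0.5353 = -2.4539.
Interval: -2.4539 ± 1.960 × 1.3668 → [-5.133, 0.225].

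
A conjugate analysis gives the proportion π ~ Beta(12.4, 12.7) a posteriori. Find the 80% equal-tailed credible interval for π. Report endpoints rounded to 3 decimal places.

[0.367, 0.621]

Posterior: Beta(12.4, 12.7).
Equal-tailed 80% interval: the 0.1 and 0.9 quantiles of Beta(12.4, 12.7).
Posterior mean ≈ 0.494, SD ≈ 0.098; a Normal approximation gives roughly [0.369, 0.619].
Exact: F⁻¹(0.1) = 0.367; F⁻¹(0.9) = 0.621.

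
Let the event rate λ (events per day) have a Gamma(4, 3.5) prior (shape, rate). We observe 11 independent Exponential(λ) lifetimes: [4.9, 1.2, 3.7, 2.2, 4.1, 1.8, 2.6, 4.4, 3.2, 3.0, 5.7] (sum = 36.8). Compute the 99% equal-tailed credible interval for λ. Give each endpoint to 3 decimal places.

[0.171, 0.666]

Posterior: Gamma(4+11, 3.5+36.8) = Gamma(15, 40.3) (shape, rate).
Equal-tailed 99% interval: Gamma(15, 40.3) quantiles at 0.005 and 0.995.
Posterior mean ≈ 0.372, SD ≈ 0.096; a Normal approximation gives roughly [0.125, 0.620].
Exact: lower = 0.171; upper = 0.666.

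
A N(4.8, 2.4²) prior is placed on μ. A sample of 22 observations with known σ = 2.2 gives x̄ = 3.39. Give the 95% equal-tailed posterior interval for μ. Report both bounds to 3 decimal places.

Posterior precision = 1/2.4² + 22/2.2² = 0.1736 + 4.5455 = 4.7191, so posterior SD = 0.4603.
Posterior mean = (4.8/2.4² + 22·3.39/2.2²) / 4.7191 = 3.4419.
Interval: 3.4419 ± 1.960 × 0.4603 → [2.540, 4.344].

[2.540, 4.344]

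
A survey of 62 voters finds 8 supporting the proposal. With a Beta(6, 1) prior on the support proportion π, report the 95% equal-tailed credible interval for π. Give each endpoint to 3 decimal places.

[0.117, 0.305]

Posterior: Beta(6+8, 1+54) = Beta(14, 55).
Equal-tailed 95% interval: the 0.025 and 0.975 quantiles of Beta(14, 55).
Posterior mean ≈ 0.203, SD ≈ 0.048; a Normal approximation gives roughly [0.109, 0.297].
Exact: F⁻¹(0.025) = 0.117; F⁻¹(0.975) = 0.305.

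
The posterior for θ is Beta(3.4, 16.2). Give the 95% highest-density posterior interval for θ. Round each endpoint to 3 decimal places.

The posterior is unimodal and skewed, so the HPD interval has equal density at both endpoints and is the shortest 95% interval.
Solving f(0.030) = f(0.337) with F(0.337) − F(0.030) = 0.95 gives [0.030, 0.337].
For comparison, the equal-tailed interval is [0.045, 0.364]; the HPD is narrower and shifted toward the mode.

[0.030, 0.337]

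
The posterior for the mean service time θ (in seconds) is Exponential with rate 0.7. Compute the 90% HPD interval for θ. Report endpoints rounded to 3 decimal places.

The exponential density is strictly decreasing on [0, ∞), so the HPD interval is anchored at 0: [0, q] with P(θ ≤ q) = 0.90.
q = −ln(1 − 0.90) / 0.7 = 2.3026 / 0.7 = 3.289.

[0.000, 3.289]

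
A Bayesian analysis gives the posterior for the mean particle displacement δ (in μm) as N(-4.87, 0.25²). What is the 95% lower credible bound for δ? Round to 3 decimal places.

Need L with P(δ ≥ L) = 0.95: L = -4.87 − z_{0.05}·0.25.
z = 1.645; L = -4.87 − 1.645 × 0.25 = -5.281.

-5.281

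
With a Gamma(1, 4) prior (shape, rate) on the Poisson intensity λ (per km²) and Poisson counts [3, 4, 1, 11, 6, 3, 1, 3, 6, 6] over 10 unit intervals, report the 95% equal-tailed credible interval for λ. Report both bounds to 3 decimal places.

Posterior: Gamma(1+44, 4+10) = Gamma(45, 14) (shape, rate).
Equal-tailed 95% interval: Gamma(45, 14) quantiles at 0.025 and 0.975.
Posterior mean ≈ 3.214, SD ≈ 0.479; a Normal approximation gives roughly [2.275, 4.153].
Exact: lower = 2.345; upper = 4.219.

[2.345, 4.219]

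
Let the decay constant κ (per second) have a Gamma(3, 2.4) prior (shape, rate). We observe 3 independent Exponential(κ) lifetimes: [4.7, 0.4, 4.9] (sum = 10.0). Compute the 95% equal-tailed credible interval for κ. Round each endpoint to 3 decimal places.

Posterior: Gamma(3+3, 2.4+10.0) = Gamma(6, 12.4) (shape, rate).
Equal-tailed 95% interval: Gamma(6, 12.4) quantiles at 0.025 and 0.975.
Posterior mean ≈ 0.484, SD ≈ 0.198; a Normal approximation gives roughly [0.097, 0.871].
Exact: lower = 0.178; upper = 0.941.

[0.178, 0.941]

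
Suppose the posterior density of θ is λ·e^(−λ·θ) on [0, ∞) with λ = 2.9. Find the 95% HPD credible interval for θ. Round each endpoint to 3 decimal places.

[0.000, 1.033]

The exponential density is strictly decreasing on [0, ∞), so the HPD interval is anchored at 0: [0, q] with P(θ ≤ q) = 0.95.
q = −ln(1 − 0.95) / 2.9 = 2.9957 / 2.9 = 1.033.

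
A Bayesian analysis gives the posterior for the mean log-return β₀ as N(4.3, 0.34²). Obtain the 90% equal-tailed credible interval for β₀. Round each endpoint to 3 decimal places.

[3.741, 4.859]

The posterior is symmetric, so the 90% equal-tailed interval is β₀ = 4.3 ± z·0.34 with z = 1.645.
Half-width: 1.645 × 0.34 = 0.559.
4.3 − 0.559 = 3.741; 4.3 + 0.559 = 4.859.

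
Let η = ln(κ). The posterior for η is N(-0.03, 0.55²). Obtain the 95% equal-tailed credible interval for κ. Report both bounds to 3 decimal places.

On the log scale the 95% interval is -0.03 ± 1.960 × 0.55 = [-1.1080, 1.0480].
Exponentiate: [e^-1.1080, e^1.0480] = [0.330, 2.852].

[0.330, 2.852]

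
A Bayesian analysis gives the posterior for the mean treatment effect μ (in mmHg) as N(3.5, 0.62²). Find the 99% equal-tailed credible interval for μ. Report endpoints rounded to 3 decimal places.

[1.903, 5.097]

The posterior is symmetric, so the 99% equal-tailed interval is μ = 3.5 ± z·0.62 with z = 2.576.
Half-width: 2.576 × 0.62 = 1.597.
3.5 − 1.597 = 1.903; 3.5 + 1.597 = 5.097.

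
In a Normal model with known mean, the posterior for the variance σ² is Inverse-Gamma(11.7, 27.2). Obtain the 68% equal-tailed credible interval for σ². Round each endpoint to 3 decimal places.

[1.807, 3.260]

Inverse-Gamma(11.7, 27.2) quantiles: F⁻¹(0.16) and F⁻¹(0.84).
Equivalently, 1/σ² ~ Gamma(11.7, rate = 27.2); invert its 0.84 and 0.16 quantiles.
Posterior mean ≈ 2.542, SD ≈ 0.816; a Normal approximation gives roughly [1.730, 3.354].
Exact: lower = 1.807; upper = 3.260.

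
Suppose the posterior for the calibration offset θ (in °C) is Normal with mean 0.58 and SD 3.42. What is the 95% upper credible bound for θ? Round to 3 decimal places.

6.205

Need U with P(θ ≤ U) = 0.95: U = 0.58 + z_{0.05}·3.42.
z = 1.645; U = 0.58 + 1.645 × 3.42 = 6.205.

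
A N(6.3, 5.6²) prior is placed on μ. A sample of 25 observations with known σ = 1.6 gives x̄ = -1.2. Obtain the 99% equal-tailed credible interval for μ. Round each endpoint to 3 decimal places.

Posterior precision = 1/5.6² + 25/1.6² = 0.0319 + 9.7656 = 9.7975, so posterior SD = 0.3195.
Posterior mean = (6.3/5.6² + 25·-1.2/1.6²) / 9.7975 = -1.1756.
Interval: -1.1756 ± 2.576 × 0.3195 → [-1.999, -0.353].

[-1.999, -0.353]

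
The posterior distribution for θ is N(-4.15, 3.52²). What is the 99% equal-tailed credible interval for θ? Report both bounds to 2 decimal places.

The posterior is symmetric, so the 99% equal-tailed interval is θ = -4.15 ± z·3.52 with z = 2.576.
Half-width: 2.576 × 3.52 = 9.07.
-4.15 − 9.07 = -13.22; -4.15 + 9.07 = 4.92.

[-13.22, 4.92]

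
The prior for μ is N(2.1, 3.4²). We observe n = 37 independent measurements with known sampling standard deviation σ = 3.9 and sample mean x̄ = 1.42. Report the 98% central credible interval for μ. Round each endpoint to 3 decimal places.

Posterior precision = 1/3.4² + 37/3.9² = 0.0865 + 2.4326 = 2.5191, so posterior SD = 0.6301.
Posterior mean = (2.1/3.4² + 37·1.42/3.9²) / 2.5191 = 1.4434.
Interval: 1.4434 ± 2.326 × 0.6301 → [-0.022, 2.909].

[-0.022, 2.909]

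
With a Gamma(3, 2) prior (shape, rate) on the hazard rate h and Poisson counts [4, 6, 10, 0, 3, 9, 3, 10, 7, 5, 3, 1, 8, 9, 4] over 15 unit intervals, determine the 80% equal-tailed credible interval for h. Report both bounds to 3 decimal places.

Posterior: Gamma(3+82, 2+15) = Gamma(85, 17) (shape, rate).
Equal-tailed 80% interval: Gamma(85, 17) quantiles at 0.1 and 0.9.
Posterior mean ≈ 5.000, SD ≈ 0.542; a Normal approximation gives roughly [4.305, 5.695].
Exact: lower = 4.319; upper = 5.706.

[4.319, 5.706]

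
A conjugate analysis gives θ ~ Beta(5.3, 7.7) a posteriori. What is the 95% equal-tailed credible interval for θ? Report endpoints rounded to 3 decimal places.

[0.169, 0.673]

Posterior: Beta(5.3, 7.7).
Equal-tailed 95% interval: the 0.025 and 0.975 quantiles of Beta(5.3, 7.7).
Posterior mean ≈ 0.408, SD ≈ 0.131; a Normal approximation gives roughly [0.150, 0.665].
Exact: F⁻¹(0.025) = 0.169; F⁻¹(0.975) = 0.673.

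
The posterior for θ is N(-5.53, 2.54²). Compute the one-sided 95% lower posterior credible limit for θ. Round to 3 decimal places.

Need L with P(θ ≥ L) = 0.95: L = -5.53 − z_{0.05}·2.54.
z = 1.645; L = -5.53 − 1.645 × 2.54 = -9.708.

-9.708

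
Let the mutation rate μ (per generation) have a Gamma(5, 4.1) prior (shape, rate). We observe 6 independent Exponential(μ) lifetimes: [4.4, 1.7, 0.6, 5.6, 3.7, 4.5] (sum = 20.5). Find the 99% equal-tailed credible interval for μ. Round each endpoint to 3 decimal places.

[0.176, 0.870]

Posterior: Gamma(5+6, 4.1+20.5) = Gamma(11, 24.6) (shape, rate).
Equal-tailed 99% interval: Gamma(11, 24.6) quantiles at 0.005 and 0.995.
Posterior mean ≈ 0.447, SD ≈ 0.135; a Normal approximation gives roughly [0.100, 0.794].
Exact: lower = 0.176; upper = 0.870.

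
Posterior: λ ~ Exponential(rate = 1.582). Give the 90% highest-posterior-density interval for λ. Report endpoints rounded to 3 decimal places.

The exponential density is strictly decreasing on [0, ∞), so the HPD interval is anchored at 0: [0, q] with P(λ ≤ q) = 0.90.
q = −ln(1 − 0.90) / 1.582 = 2.3026 / 1.582 = 1.455.

[0.000, 1.455]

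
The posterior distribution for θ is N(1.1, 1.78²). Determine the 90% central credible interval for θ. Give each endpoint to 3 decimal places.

[-1.828, 4.028]

The posterior is symmetric, so the 90% equal-tailed interval is θ = 1.1 ± z·1.78 with z = 1.645.
Half-width: 1.645 × 1.78 = 2.928.
1.1 − 2.928 = -1.828; 1.1 + 2.928 = 4.028.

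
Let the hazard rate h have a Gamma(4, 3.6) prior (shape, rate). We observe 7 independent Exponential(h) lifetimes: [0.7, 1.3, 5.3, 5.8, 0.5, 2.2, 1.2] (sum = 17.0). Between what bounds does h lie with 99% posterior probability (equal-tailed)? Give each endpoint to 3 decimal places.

Posterior: Gamma(4+7, 3.6+17.0) = Gamma(11, 20.6) (shape, rate).
Equal-tailed 99% interval: Gamma(11, 20.6) quantiles at 0.005 and 0.995.
Posterior mean ≈ 0.534, SD ≈ 0.161; a Normal approximation gives roughly [0.119, 0.949].
Exact: lower = 0.210; upper = 1.039.

[0.210, 1.039]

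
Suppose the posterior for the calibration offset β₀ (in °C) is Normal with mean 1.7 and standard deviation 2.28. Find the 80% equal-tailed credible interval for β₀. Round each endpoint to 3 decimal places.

The posterior is symmetric, so the 80% equal-tailed interval is β₀ = 1.7 ± z·2.28 with z = 1.282.
Half-width: 1.282 × 2.28 = 2.922.
1.7 − 2.922 = -1.222; 1.7 + 2.922 = 4.622.

[-1.222, 4.622]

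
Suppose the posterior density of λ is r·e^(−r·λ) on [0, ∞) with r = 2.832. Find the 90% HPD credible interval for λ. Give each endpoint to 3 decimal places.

The exponential density is strictly decreasing on [0, ∞), so the HPD interval is anchored at 0: [0, q] with P(λ ≤ q) = 0.90.
q = −ln(1 − 0.90) / 2.832 = 2.3026 / 2.832 = 0.813.

[0.000, 0.813]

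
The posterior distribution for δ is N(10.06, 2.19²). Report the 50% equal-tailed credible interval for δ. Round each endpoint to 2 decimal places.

[8.58, 11.54]

The posterior is symmetric, so the 50% equal-tailed interval is δ = 10.06 ± z·2.19 with z = 0.674.
Half-width: 0.674 × 2.19 = 1.48.
10.06 − 1.48 = 8.58; 10.06 + 1.48 = 11.54.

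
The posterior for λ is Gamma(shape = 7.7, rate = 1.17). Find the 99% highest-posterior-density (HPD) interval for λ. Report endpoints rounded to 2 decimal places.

The posterior is unimodal and skewed, so the HPD interval has equal density at both endpoints and is the shortest 99% interval.
Solving f(1.71) = f(13.57) with F(13.57) − F(1.71) = 0.99 gives [1.71, 13.57].
For comparison, the equal-tailed interval is [2.06, 14.27]; the HPD is narrower and shifted toward the mode.

[1.71, 13.57]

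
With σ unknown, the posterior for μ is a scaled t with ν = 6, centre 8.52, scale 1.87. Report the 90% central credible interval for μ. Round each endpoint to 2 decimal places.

The t_6 distribution is symmetric; the 90% interval is 8.52 ± t·1.87 with t_{0.95,6} = 1.943.
Half-width: 1.943 × 1.87 = 3.63.
8.52 − 3.63 = 4.89; 8.52 + 3.63 = 12.15.

[4.89, 12.15]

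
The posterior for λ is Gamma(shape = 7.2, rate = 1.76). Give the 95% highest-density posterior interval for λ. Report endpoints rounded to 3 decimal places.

The posterior is unimodal and skewed, so the HPD interval has equal density at both endpoints and is the shortest 95% interval.
Solving f(1.405) = f(7.124) with F(7.124) − F(1.405) = 0.95 gives [1.405, 7.124].
For comparison, the equal-tailed interval is [1.671, 7.576]; the HPD is narrower and shifted toward the mode.

[1.405, 7.124]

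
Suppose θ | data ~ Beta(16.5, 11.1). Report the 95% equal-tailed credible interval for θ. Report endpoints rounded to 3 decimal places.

Posterior: Beta(16.5, 11.1).
Equal-tailed 95% interval: the 0.025 and 0.975 quantiles of Beta(16.5, 11.1).
Posterior mean ≈ 0.598, SD ≈ 0.092; a Normal approximation gives roughly [0.418, 0.778].
Exact: F⁻¹(0.025) = 0.413; F⁻¹(0.975) = 0.769.

[0.413, 0.769]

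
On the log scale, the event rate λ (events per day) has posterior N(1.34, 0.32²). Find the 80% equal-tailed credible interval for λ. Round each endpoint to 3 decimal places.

[2.534, 5.755]

On the log scale the 80% interval is 1.34 ± 1.282 × 0.32 = [0.9299, 1.7501].
Exponentiate: [e^0.9299, e^1.7501] = [2.534, 5.755].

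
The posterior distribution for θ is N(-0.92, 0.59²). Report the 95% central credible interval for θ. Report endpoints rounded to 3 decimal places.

[-2.076, 0.236]

The posterior is symmetric, so the 95% equal-tailed interval is θ = -0.92 ± z·0.59 with z = 1.960.
Half-width: 1.960 × 0.59 = 1.156.
-0.92 − 1.156 = -2.076; -0.92 + 1.156 = 0.236.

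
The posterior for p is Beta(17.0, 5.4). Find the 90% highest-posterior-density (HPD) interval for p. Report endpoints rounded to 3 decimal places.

The posterior is unimodal and skewed, so the HPD interval has equal density at both endpoints and is the shortest 90% interval.
Solving f(0.619) = f(0.904) with F(0.904) − F(0.619) = 0.90 gives [0.619, 0.904].
For comparison, the equal-tailed interval is [0.601, 0.890]; the HPD is narrower and shifted toward the mode.

[0.619, 0.904]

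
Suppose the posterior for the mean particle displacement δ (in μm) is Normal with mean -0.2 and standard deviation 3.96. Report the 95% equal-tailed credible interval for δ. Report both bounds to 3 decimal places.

[-7.961, 7.561]

The posterior is symmetric, so the 95% equal-tailed interval is δ = -0.2 ± z·3.96 with z = 1.960.
Half-width: 1.960 × 3.96 = 7.761.
-0.2 − 7.761 = -7.961; -0.2 + 7.761 = 7.561.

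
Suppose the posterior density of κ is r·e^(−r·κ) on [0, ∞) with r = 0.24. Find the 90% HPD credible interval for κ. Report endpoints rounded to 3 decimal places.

[0.000, 9.594]

The exponential density is strictly decreasing on [0, ∞), so the HPD interval is anchored at 0: [0, q] with P(κ ≤ q) = 0.90.
q = −ln(1 − 0.90) / 0.24 = 2.3026 / 0.24 = 9.594.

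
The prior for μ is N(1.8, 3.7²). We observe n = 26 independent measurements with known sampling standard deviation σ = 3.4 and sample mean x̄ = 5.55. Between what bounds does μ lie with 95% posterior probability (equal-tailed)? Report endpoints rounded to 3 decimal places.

Posterior precision = 1/3.7² + 26/3.4² = 0.0730 + 2.2491 = 2.3222, so posterior SD = 0.6562.
Posterior mean = (1.8/3.7² + 26·5.55/3.4²) / 2.3222 = 5.4320.
Interval: 5.4320 ± 1.960 × 0.6562 → [4.146, 6.718].

[4.146, 6.718]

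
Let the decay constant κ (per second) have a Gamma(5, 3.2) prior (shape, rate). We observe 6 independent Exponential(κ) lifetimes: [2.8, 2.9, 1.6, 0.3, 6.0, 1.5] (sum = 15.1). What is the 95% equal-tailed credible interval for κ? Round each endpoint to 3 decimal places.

[0.300, 1.005]

Posterior: Gamma(5+6, 3.2+15.1) = Gamma(11, 18.3) (shape, rate).
Equal-tailed 95% interval: Gamma(11, 18.3) quantiles at 0.025 and 0.975.
Posterior mean ≈ 0.601, SD ≈ 0.181; a Normal approximation gives roughly [0.246, 0.956].
Exact: lower = 0.300; upper = 1.005.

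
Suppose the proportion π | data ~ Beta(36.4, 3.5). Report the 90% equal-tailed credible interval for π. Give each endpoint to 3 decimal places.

[0.829, 0.972]

Posterior: Beta(36.4, 3.5).
Equal-tailed 90% interval: the 0.05 and 0.95 quantiles of Beta(36.4, 3.5).
Posterior mean ≈ 0.912, SD ≈ 0.044; a Normal approximation gives roughly [0.840, 0.985].
Exact: F⁻¹(0.05) = 0.829; F⁻¹(0.95) = 0.972.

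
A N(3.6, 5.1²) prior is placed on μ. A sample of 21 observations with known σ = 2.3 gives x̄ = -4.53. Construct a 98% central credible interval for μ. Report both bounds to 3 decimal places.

[-5.614, -3.290]

Posterior precision = 1/5.1² + 21/2.3² = 0.0384 + 3.9698 = 4.0082, so posterior SD = 0.4995.
Posterior mean = (3.6/5.1² + 21·-4.53/2.3²) / 4.0082 = -4.4520.
Interval: -4.4520 ± 2.326 × 0.4995 → [-5.614, -3.290].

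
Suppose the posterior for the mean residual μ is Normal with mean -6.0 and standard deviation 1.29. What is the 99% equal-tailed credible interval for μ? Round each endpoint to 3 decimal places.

The posterior is symmetric, so the 99% equal-tailed interval is μ = -6.0 ± z·1.29 with z = 2.576.
Half-width: 2.576 × 1.29 = 3.323.
-6.0 − 3.323 = -9.323; -6.0 + 3.323 = -2.677.

[-9.323, -2.677]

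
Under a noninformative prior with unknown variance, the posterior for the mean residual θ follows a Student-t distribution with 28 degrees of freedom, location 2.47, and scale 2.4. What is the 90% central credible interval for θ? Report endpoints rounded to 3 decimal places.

[-1.613, 6.553]

The t_28 distribution is symmetric; the 90% interval is 2.47 ± t·2.4 with t_{0.95,28} = 1.701.
Half-width: 1.701 × 2.4 = 4.083.
2.47 − 4.083 = -1.613; 2.47 + 4.083 = 6.553.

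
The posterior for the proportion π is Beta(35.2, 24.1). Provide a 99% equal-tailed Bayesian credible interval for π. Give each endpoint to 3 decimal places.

[0.427, 0.748]

Posterior: Beta(35.2, 24.1).
Equal-tailed 99% interval: the 0.005 and 0.995 quantiles of Beta(35.2, 24.1).
Posterior mean ≈ 0.594, SD ≈ 0.063; a Normal approximation gives roughly [0.431, 0.757].
Exact: F⁻¹(0.005) = 0.427; F⁻¹(0.995) = 0.748.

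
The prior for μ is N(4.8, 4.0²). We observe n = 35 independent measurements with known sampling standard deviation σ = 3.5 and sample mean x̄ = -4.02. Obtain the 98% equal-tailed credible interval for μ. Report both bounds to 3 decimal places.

Posterior precision = 1/4.0² + 35/3.5² = 0.0625 + 2.8571 = 2.9196, so posterior SD = 0.5852.
Posterior mean = (4.8/4.0² + 35·-4.02/3.5²) / 2.9196 = -3.8312.
Interval: -3.8312 ± 2.326 × 0.5852 → [-5.193, -2.470].

[-5.193, -2.470]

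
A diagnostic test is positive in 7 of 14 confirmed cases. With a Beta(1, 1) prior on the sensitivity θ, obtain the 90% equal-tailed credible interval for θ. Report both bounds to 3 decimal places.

[0.300, 0.700]

Posterior: Beta(1+7, 1+7) = Beta(8, 8).
Equal-tailed 90% interval: the 0.05 and 0.95 quantiles of Beta(8, 8).
Posterior mean ≈ 0.500, SD ≈ 0.121; a Normal approximation gives roughly [0.301, 0.699].
Exact: F⁻¹(0.05) = 0.300; F⁻¹(0.95) = 0.700.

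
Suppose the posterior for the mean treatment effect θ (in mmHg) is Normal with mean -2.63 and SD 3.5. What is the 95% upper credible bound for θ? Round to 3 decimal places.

3.127

Need U with P(θ ≤ U) = 0.95: U = -2.63 + z_{0.05}·3.5.
z = 1.645; U = -2.63 + 1.645 × 3.5 = 3.127.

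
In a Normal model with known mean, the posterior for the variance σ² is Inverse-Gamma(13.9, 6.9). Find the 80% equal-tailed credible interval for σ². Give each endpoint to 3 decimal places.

Inverse-Gamma(13.9, 6.9) quantiles: F⁻¹(0.1) and F⁻¹(0.9).
Equivalently, 1/σ² ~ Gamma(13.9, rate = 6.9); invert its 0.9 and 0.1 quantiles.
Posterior mean ≈ 0.535, SD ≈ 0.155; a Normal approximation gives roughly [0.336, 0.734].
Exact: lower = 0.366; upper = 0.735.

[0.366, 0.735]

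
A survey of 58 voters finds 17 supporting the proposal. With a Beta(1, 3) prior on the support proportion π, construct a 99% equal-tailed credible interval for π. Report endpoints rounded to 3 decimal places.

[0.158, 0.448]

Posterior: Beta(1+17, 3+41) = Beta(18, 44).
Equal-tailed 99% interval: the 0.005 and 0.995 quantiles of Beta(18, 44).
Posterior mean ≈ 0.290, SD ≈ 0.057; a Normal approximation gives roughly [0.143, 0.438].
Exact: F⁻¹(0.005) = 0.158; F⁻¹(0.995) = 0.448.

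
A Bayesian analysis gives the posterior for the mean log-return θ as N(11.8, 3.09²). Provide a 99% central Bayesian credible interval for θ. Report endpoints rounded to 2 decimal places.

The posterior is symmetric, so the 99% equal-tailed interval is θ = 11.8 ± z·3.09 with z = 2.576.
Half-width: 2.576 × 3.09 = 7.96.
11.8 − 7.96 = 3.84; 11.8 + 7.96 = 19.76.

[3.84, 19.76]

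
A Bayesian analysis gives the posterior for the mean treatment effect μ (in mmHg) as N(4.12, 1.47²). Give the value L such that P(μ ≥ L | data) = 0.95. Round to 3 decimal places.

1.702

Need L with P(μ ≥ L) = 0.95: L = 4.12 − z_{0.05}·1.47.
z = 1.645; L = 4.12 − 1.645 × 1.47 = 1.702.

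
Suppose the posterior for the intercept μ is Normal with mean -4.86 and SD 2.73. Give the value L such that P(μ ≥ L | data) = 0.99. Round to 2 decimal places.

Need L with P(μ ≥ L) = 0.99: L = -4.86 − z_{0.01}·2.73.
z = 2.326; L = -4.86 − 2.326 × 2.73 = -11.21.

-11.21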